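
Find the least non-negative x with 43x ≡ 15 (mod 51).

30

43⁻¹ ≡ 19 (mod 51) because 43·19 = 817 = 16·51 + 1.
Multiplying both sides by 19: x ≡ 19·15 = 285 ≡ 30 (mod 51).
Check: 43·30 = 1290 = 25·51 + 15.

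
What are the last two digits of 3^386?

29

By repeated squaring mod 100: 3^1≡3, 3^2≡9, 3^4≡81, 3^8≡61, 3^16≡21, 3^32≡41, 3^64≡81, 3^128≡61, 3^256≡21.
Since 386 = 2 + 128 + 256 in binary, 3^386 ≡ 9·61·21 ≡ 29 (mod 100).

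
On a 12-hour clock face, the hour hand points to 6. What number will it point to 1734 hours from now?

12

1734 − 144·12 = 6, so 1734 ≡ 6 (mod 12).
6 + 6 → 12 on a 12-hour dial.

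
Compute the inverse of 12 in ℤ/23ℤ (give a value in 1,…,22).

2

12·2 = 24 = 1·23 + 1, so 12⁻¹ ≡ 2 (mod 23).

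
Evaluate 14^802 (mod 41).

Successive squares of 14 mod 41: 14^1≡14, 14^2≡32, 14^4≡40, 14^8≡1, 14^16≡1, 14^32≡1, 14^64≡1, 14^128≡1, 14^256≡1, 14^512≡1.
Since 802 = 2 + 32 + 256 + 512 in binary, 14^802 ≡ 32·1·1·1 ≡ 32 (mod 41).

32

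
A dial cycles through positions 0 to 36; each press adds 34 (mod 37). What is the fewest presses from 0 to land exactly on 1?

34·12 = 408 = 11·37 + 1, so 34⁻¹ ≡ 12 (mod 37).

12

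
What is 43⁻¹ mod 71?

38

43·38 = 1634 = 23·71 + 1, so 43⁻¹ ≡ 38 (mod 71).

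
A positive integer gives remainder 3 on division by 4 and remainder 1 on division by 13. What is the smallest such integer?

27

Since 13·1 ≡ 1 (mod 4), take x = 1 + 13·((3−1)·1 mod 4) = 1 + 13·2 = 27.
Check: 27 mod 4 = 3, 27 mod 13 = 1.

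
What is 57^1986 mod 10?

Last digits of 7^n: 7, 9, 3, 1 (period 4).
1986 leaves remainder 2 on division by 4, so 57^1986 ends in 9.

9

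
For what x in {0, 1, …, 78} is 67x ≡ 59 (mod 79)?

67⁻¹ ≡ 46 (mod 79) because 67·46 = 3082 = 39·79 + 1.
So x ≡ 46·59 = 2714 ≡ 28 (mod 79).

28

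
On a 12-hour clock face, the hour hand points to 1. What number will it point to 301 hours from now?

301 = 25·12 + 1, so 301 mod 12 = 1.
1 + 1 → 2 on a 12-hour dial.

2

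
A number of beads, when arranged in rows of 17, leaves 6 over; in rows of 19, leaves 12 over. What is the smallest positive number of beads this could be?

278

Since 19·9 ≡ 1 (mod 17), take x = 12 + 19·((6−12)·9 mod 17) = 12 + 19·14 = 278.
Check: 278 mod 17 = 6, 278 mod 19 = 12.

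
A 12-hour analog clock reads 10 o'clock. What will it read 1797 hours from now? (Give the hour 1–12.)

Dividing 1797 by 12 gives quotient 149 and remainder 9.
10 + 9 → 7 on a 12-hour dial.

7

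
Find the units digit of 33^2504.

1

Powers of 3 mod 10 repeat with period 4: 3, 9, 7, 1.
2504 leaves remainder 0 on division by 4, so 33^2504 ends in 1.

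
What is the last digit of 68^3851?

Last digits of 8^n: 8, 4, 2, 6 (period 4).
3851 leaves remainder 3 on division by 4, so 68^3851 ends in 2.

2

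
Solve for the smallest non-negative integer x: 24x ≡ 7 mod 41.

2

24⁻¹ ≡ 12 (mod 41) because 24·12 = 288 = 7·41 + 1.
So x ≡ 12·7 = 84 ≡ 2 (mod 41).
Check: 24·2 = 48 = 1·41 + 7.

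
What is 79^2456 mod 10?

1

The units digit of 79^n cycles with period 2: 9, 1, …
2456 mod 2 = 0, so the last digit matches 9^2 = 1.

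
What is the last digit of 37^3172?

1

Last digits of 7^n: 7, 9, 3, 1 (period 4).
3172 leaves remainder 0 on division by 4, so 37^3172 ends in 1.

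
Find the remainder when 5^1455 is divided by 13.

8

By repeated squaring mod 13: 5^1≡5, 5^2≡12, 5^4≡1, 5^8≡1, 5^16≡1, 5^32≡1, 5^64≡1, 5^128≡1, 5^256≡1, 5^512≡1, 5^1024≡1.
Since 1455 = 1 + 2 + 4 + 8 + 32 + 128 + 256 + 1024 in binary, 5^1455 ≡ 5·12·1·1·1·1·1·1 ≡ 8 (mod 13).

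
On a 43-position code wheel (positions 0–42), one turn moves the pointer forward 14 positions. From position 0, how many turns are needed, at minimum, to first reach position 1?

14·40 = 560 = 13·43 + 1, so 14⁻¹ ≡ 40 (mod 43).

40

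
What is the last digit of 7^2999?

3

Last digits of 7^n: 7, 9, 3, 1 (period 4).
2999 leaves remainder 3 on division by 4, so 7^2999 ends in 3.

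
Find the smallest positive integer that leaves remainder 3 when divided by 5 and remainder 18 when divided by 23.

18

Since 23·2 ≡ 1 (mod 5), take x = 18 + 23·((3−18)·2 mod 5) = 18 + 23·0 = 18.
Check: 18 mod 5 = 3, 18 mod 23 = 18.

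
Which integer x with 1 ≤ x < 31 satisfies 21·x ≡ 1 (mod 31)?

21·3 = 63 = 2·31 + 1, so 21⁻¹ ≡ 3 (mod 31).

3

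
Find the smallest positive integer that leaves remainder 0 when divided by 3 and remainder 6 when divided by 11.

6

x ≡ 0 (mod 3) gives x ∈ {0, 3, 6}.
The first of these with x mod 11 = 6 is 6.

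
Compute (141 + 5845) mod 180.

5845 mod 180 = 85 (since 32·180 = 5760).
(141 + 85) mod 180 = 46.

46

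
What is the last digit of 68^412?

The units digit of 68^n cycles with period 4: 8, 4, 2, 6, …
412 leaves remainder 0 on division by 4, so 68^412 ends in 6.

6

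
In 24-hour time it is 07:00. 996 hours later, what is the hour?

996 − 41·24 = 12, so 996 ≡ 12 (mod 24).
(7 + 12) mod 24 = 19.

19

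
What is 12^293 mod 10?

2

The units digit of 12^n cycles with period 4: 2, 4, 8, 6, …
293 mod 4 = 1, so the last digit matches 2^1 = 2.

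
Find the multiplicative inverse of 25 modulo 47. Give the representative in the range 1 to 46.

32

47 = 1·25 + 22
25 = 1·22 + 3
22 = 7·3 + 1
3 = 3·1 + 0
Back-substituting gives 25·32 ≡ 1 (mod 47).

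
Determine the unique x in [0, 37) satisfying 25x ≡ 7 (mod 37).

21

25⁻¹ ≡ 3 (mod 37) because 25·3 = 75 = 2·37 + 1.
Multiplying both sides by 3: x ≡ 3·7 = 21 ≡ 21 (mod 37).
Check: 25·21 = 525 = 14·37 + 7.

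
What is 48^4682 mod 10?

Last digits of 8^n: 8, 4, 2, 6 (period 4).
4682 leaves remainder 2 on division by 4, so 48^4682 ends in 4.

4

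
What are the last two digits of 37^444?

61

Square-and-reduce mod 100: 37^1≡37, 37^2≡69, 37^4≡61, 37^8≡21, 37^16≡41, 37^32≡81, 37^64≡61, 37^128≡21, 37^256≡41.
444 = 4 + 8 + 16 + 32 + 128 + 256, so 37^444 ≡ 61·21·41·81·21·41 ≡ 61 (mod 100).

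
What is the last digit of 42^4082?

Powers of 2 mod 10 repeat with period 4: 2, 4, 8, 6.
4082 leaves remainder 2 on division by 4, so 42^4082 ends in 4.

4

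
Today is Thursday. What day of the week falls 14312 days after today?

14312 mod 7 = 4 (since 2044·7 = 14308).
Thursday + 4 days → Monday.

Monday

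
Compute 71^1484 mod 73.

Successive squares of 71 mod 73: 71^1≡71, 71^2≡4, 71^4≡16, 71^8≡37, 71^16≡55, 71^32≡32, 71^64≡2, 71^128≡4, 71^256≡16, 71^512≡37, 71^1024≡55.
1484 = 4 + 8 + 64 + 128 + 256 + 1024, so 71^1484 ≡ 16·37·2·4·16·55 ≡ 37 (mod 73).

37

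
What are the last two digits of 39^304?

41

Square-and-reduce mod 100: 39^1≡39, 39^2≡21, 39^4≡41, 39^8≡81, 39^16≡61, 39^32≡21, 39^64≡41, 39^128≡81, 39^256≡61.
304 = 16 + 32 + 256, so 39^304 ≡ 61·21·61 ≡ 41 (mod 100).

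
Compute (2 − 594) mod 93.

59

Dividing 594 by 93 gives quotient 6 and remainder 36.
(2 − 36) mod 93 = 59.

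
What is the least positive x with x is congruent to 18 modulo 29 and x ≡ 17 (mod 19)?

x ≡ 17 (mod 19) gives x ∈ {17, 36, 55, 74, 93, 112, 131, 150, …}.
The first of these with x mod 29 = 18 is 511.

511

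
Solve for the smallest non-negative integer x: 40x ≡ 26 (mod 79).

40⁻¹ ≡ 2 (mod 79) because 40·2 = 80 = 1·79 + 1.
So x ≡ 2·26 = 52 ≡ 52 (mod 79).

52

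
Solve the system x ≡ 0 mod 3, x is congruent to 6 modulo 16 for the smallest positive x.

Since 16·1 ≡ 1 (mod 3), take x = 6 + 16·((0−6)·1 mod 3) = 6 + 16·0 = 6.
Check: 6 mod 3 = 0, 6 mod 16 = 6.

6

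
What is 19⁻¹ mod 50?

50 = 2·19 + 12
19 = 1·12 + 7
12 = 1·7 + 5
7 = 1·5 + 2
5 = 2·2 + 1
2 = 2·1 + 0
Back-substituting gives 19·29 ≡ 1 (mod 50).

29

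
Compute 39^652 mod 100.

21

Square-and-reduce mod 100: 39^1≡39, 39^2≡21, 39^4≡41, 39^8≡81, 39^16≡61, 39^32≡21, 39^64≡41, 39^128≡81, 39^256≡61, 39^512≡21.
Since 652 = 4 + 8 + 128 + 512 in binary, 39^652 ≡ 41·81·81·21 ≡ 21 (mod 100).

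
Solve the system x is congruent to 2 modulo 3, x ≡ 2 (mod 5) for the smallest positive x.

2

x ≡ 2 (mod 3) gives x ∈ {2}.
The first of these with x mod 5 = 2 is 2.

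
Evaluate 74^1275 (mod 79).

41

Square-and-reduce mod 79: 74^1≡74, 74^2≡25, 74^4≡72, 74^8≡49, 74^16≡31, 74^32≡13, 74^64≡11, 74^128≡42, 74^256≡26, 74^512≡44, 74^1024≡40.
1275 = 1 + 2 + 8 + 16 + 32 + 64 + 128 + 1024, so 74^1275 ≡ 74·25·49·31·13·11·42·40 ≡ 41 (mod 79).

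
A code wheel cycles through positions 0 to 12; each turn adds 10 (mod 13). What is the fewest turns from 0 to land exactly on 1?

4

13 = 1·10 + 3
10 = 3·3 + 1
3 = 3·1 + 0
Back-substituting gives 10·4 ≡ 1 (mod 13).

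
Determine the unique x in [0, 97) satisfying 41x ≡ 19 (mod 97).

88

41⁻¹ ≡ 71 (mod 97) because 41·71 = 2911 = 30·97 + 1.
So x ≡ 71·19 = 1349 ≡ 88 (mod 97).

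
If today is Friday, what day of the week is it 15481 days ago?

Monday

15481 mod 7 = 4 (since 2211·7 = 15477).
Friday − 4 days → Monday.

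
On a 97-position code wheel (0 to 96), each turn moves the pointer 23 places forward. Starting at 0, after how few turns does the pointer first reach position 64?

23⁻¹ ≡ 38 (mod 97) because 23·38 = 874 = 9·97 + 1.
So x ≡ 38·64 = 2432 ≡ 7 (mod 97).
Check: 23·7 = 161 = 1·97 + 64.

7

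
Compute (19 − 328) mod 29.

328 mod 29 = 9 (since 11·29 = 319).
(19 − 9) mod 29 = 10.

10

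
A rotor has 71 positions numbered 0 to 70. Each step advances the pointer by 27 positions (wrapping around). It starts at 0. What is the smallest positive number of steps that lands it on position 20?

6

27⁻¹ ≡ 50 (mod 71) because 27·50 = 1350 = 19·71 + 1.
Multiplying both sides by 50: x ≡ 50·20 = 1000 ≡ 6 (mod 71).
Check: 27·6 = 162 = 2·71 + 20.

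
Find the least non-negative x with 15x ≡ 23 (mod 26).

5

The inverse of 15 mod 26 is 7 (since 15·7 = 105 ≡ 1).
Multiplying both sides by 7: x ≡ 7·23 = 161 ≡ 5 (mod 26).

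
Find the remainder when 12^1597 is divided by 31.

Successive squares of 12 mod 31: 12^1≡12, 12^2≡20, 12^4≡28, 12^8≡9, 12^16≡19, 12^32≡20, 12^64≡28, 12^128≡9, 12^256≡19, 12^512≡20, 12^1024≡28.
Since 1597 = 1 + 4 + 8 + 16 + 32 + 512 + 1024 in binary, 12^1597 ≡ 12·28·9·19·20·20·28 ≡ 24 (mod 31).

24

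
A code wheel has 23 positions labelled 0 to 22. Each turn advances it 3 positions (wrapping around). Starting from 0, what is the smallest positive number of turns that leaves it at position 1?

8

23 = 7·3 + 2
3 = 1·2 + 1
2 = 2·1 + 0
Back-substituting gives 3·8 ≡ 1 (mod 23).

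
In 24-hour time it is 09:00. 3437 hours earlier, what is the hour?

4

Dividing 3437 by 24 gives quotient 143 and remainder 5.
(9 − 5) mod 24 = 4.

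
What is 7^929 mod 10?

7

Last digits of 7^n: 7, 9, 3, 1 (period 4).
929 mod 4 = 1, so the last digit matches 7^1 = 7.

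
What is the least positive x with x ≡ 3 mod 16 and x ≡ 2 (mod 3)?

35

x ≡ 2 (mod 3) gives x ∈ {2, 5, 8, 11, 14, 17, 20, 23, …}.
The first of these with x mod 16 = 3 is 35.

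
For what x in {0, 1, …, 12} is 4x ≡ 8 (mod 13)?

4⁻¹ ≡ 10 (mod 13) because 4·10 = 40 = 3·13 + 1.
Multiplying both sides by 10: x ≡ 10·8 = 80 ≡ 2 (mod 13).

2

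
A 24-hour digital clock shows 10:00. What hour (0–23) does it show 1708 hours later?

Dividing 1708 by 24 gives quotient 71 and remainder 4.
(10 + 4) mod 24 = 14.

14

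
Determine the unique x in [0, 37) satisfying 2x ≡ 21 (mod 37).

29

The inverse of 2 mod 37 is 19 (since 2·19 = 38 ≡ 1).
So x ≡ 19·21 = 399 ≡ 29 (mod 37).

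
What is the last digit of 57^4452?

1

Last digits of 7^n: 7, 9, 3, 1 (period 4).
4452 mod 4 = 0, so the last digit matches 7^4 = 1.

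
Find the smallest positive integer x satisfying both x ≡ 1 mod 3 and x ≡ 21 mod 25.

x ≡ 1 (mod 3) gives x ∈ {1, 4, 7, 10, 13, 16, 19, 22, …}.
The first of these with x mod 25 = 21 is 46.

46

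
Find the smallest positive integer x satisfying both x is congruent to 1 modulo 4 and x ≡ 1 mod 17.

1

x ≡ 1 (mod 4) gives x ∈ {1}.
The first of these with x mod 17 = 1 is 1.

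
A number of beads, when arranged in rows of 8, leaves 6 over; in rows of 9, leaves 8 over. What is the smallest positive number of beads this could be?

62

Since 9·1 ≡ 1 (mod 8), take x = 8 + 9·((6−8)·1 mod 8) = 8 + 9·6 = 62.
Check: 62 mod 8 = 6, 62 mod 9 = 8.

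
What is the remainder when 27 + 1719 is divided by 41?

1719 mod 41 = 38 (since 41·41 = 1681).
(27 + 38) mod 41 = 24.

24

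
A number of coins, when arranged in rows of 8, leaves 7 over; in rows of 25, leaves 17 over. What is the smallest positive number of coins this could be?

167

x ≡ 7 (mod 8) gives x ∈ {7, 15, 23, 31, 39, 47, 55, 63, …}.
The first of these with x mod 25 = 17 is 167.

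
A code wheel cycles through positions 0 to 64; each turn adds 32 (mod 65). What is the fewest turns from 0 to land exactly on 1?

65 = 2·32 + 1
32 = 32·1 + 0
Back-substituting gives 32·63 ≡ 1 (mod 65).

63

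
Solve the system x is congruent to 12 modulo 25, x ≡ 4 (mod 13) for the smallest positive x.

Since 13·2 ≡ 1 (mod 25), take x = 4 + 13·((12−4)·2 mod 25) = 4 + 13·16 = 212.
Check: 212 mod 25 = 12, 212 mod 13 = 4.

212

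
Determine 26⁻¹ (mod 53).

53 = 2·26 + 1
26 = 26·1 + 0
Back-substituting gives 26·51 ≡ 1 (mod 53).

51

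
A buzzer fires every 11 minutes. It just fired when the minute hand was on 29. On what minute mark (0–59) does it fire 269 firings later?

48

269·11 = 2959.
2959 mod 60 = 19 (since 49·60 = 2940).
(29 + 19) mod 60 = 48.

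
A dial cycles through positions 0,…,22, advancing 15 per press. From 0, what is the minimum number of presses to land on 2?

17

The inverse of 15 mod 23 is 20 (since 15·20 = 300 ≡ 1).
Multiplying both sides by 20: x ≡ 20·2 = 40 ≡ 17 (mod 23).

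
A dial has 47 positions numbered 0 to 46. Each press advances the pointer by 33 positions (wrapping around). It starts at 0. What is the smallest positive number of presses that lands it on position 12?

33⁻¹ ≡ 10 (mod 47) because 33·10 = 330 = 7·47 + 1.
So x ≡ 10·12 = 120 ≡ 26 (mod 47).

26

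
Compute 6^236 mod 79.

By repeated squaring mod 79: 6^1≡6, 6^2≡36, 6^4≡32, 6^8≡76, 6^16≡9, 6^32≡2, 6^64≡4, 6^128≡16.
236 = 4 + 8 + 32 + 64 + 128, so 6^236 ≡ 32·76·2·4·16 ≡ 36 (mod 79).

36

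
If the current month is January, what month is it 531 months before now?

531 = 44·12 + 3, so 531 mod 12 = 3.
January − 3 months → October.

October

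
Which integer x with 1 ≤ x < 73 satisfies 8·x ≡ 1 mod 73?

64

8·64 = 512 = 7·73 + 1, so 8⁻¹ ≡ 64 (mod 73).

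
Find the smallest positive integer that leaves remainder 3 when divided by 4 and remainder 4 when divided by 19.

23

x ≡ 3 (mod 4) gives x ∈ {3, 7, 11, 15, 19, 23}.
The first of these with x mod 19 = 4 is 23.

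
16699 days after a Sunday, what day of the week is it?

Thursday

16699 − 2385·7 = 4, so 16699 ≡ 4 (mod 7).
Sunday + 4 days → Thursday.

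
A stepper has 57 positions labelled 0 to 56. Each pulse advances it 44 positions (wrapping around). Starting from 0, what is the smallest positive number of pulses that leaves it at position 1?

35

57 = 1·44 + 13
44 = 3·13 + 5
13 = 2·5 + 3
5 = 1·3 + 2
3 = 1·2 + 1
2 = 2·1 + 0
Back-substituting gives 44·35 ≡ 1 (mod 57).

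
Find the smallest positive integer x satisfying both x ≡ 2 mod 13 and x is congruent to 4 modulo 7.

x ≡ 4 (mod 7) gives x ∈ {4, 11, 18, 25, 32, 39, 46, 53, …}.
The first of these with x mod 13 = 2 is 67.

67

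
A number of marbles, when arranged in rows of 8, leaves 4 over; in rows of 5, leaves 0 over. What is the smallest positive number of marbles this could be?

x ≡ 0 (mod 5) gives x ∈ {0, 5, 10, 15, 20}.
The first of these with x mod 8 = 4 is 20.

20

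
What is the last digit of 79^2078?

Powers of 9 mod 10 repeat with period 2: 9, 1.
2078 leaves remainder 0 on division by 2, so 79^2078 ends in 1.

1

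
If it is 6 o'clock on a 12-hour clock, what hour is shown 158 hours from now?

158 − 13·12 = 2, so 158 ≡ 2 (mod 12).
6 + 2 → 8 on a 12-hour dial.

8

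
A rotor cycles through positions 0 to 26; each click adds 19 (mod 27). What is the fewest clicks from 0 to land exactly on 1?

10

27 = 1·19 + 8
19 = 2·8 + 3
8 = 2·3 + 2
3 = 1·2 + 1
2 = 2·1 + 0
Back-substituting gives 19·10 ≡ 1 (mod 27).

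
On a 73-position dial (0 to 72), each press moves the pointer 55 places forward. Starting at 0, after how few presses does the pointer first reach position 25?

27

55⁻¹ ≡ 4 (mod 73) because 55·4 = 220 = 3·73 + 1.
So x ≡ 4·25 = 100 ≡ 27 (mod 73).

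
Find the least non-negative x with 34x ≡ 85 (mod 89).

34⁻¹ ≡ 55 (mod 89) because 34·55 = 1870 = 21·89 + 1.
Multiplying both sides by 55: x ≡ 55·85 = 4675 ≡ 47 (mod 89).

47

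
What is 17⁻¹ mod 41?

29

41 = 2·17 + 7
17 = 2·7 + 3
7 = 2·3 + 1
3 = 3·1 + 0
Back-substituting gives 17·29 ≡ 1 (mod 41).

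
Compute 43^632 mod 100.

1

Square-and-reduce mod 100: 43^1≡43, 43^2≡49, 43^4≡1, 43^8≡1, 43^16≡1, 43^32≡1, 43^64≡1, 43^128≡1, 43^256≡1, 43^512≡1.
632 = 8 + 16 + 32 + 64 + 512, so 43^632 ≡ 1·1·1·1·1 ≡ 1 (mod 100).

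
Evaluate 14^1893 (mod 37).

Square-and-reduce mod 37: 14^1≡14, 14^2≡11, 14^4≡10, 14^8≡26, 14^16≡10, 14^32≡26, 14^64≡10, 14^128≡26, 14^256≡10, 14^512≡26, 14^1024≡10.
Since 1893 = 1 + 4 + 32 + 64 + 256 + 512 + 1024 in binary, 14^1893 ≡ 14·10·26·10·10·26·10 ≡ 31 (mod 37).

31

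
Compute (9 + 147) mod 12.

0

147 mod 12 = 3 (since 12·12 = 144).
(9 + 3) mod 12 = 0.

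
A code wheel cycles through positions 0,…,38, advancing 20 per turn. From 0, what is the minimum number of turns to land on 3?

6

The inverse of 20 mod 39 is 2 (since 20·2 = 40 ≡ 1).
Multiplying both sides by 2: x ≡ 2·3 = 6 ≡ 6 (mod 39).
Check: 20·6 = 120 = 3·39 + 3.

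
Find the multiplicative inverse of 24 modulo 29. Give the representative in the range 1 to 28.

24·23 = 552 = 19·29 + 1, so 24⁻¹ ≡ 23 (mod 29).

23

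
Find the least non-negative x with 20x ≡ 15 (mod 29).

20⁻¹ ≡ 16 (mod 29) because 20·16 = 320 = 11·29 + 1.
So x ≡ 16·15 = 240 ≡ 8 (mod 29).
Check: 20·8 = 160 = 5·29 + 15.

8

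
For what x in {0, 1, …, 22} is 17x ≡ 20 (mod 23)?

12

17⁻¹ ≡ 19 (mod 23) because 17·19 = 323 = 14·23 + 1.
So x ≡ 19·20 = 380 ≡ 12 (mod 23).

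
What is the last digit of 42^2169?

2

Last digits of 2^n: 2, 4, 8, 6 (period 4).
2169 leaves remainder 1 on division by 4, so 42^2169 ends in 2.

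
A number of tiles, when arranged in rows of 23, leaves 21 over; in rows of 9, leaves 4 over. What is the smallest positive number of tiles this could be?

Since 9·18 ≡ 1 (mod 23), take x = 4 + 9·((21−4)·18 mod 23) = 4 + 9·7 = 67.
Check: 67 mod 23 = 21, 67 mod 9 = 4.

67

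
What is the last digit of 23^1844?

The units digit of 23^n cycles with period 4: 3, 9, 7, 1, …
1844 leaves remainder 0 on division by 4, so 23^1844 ends in 1.

1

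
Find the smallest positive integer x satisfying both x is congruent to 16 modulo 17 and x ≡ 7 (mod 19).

254

Since 19·9 ≡ 1 (mod 17), take x = 7 + 19·((16−7)·9 mod 17) = 7 + 19·13 = 254.
Check: 254 mod 17 = 16, 254 mod 19 = 7.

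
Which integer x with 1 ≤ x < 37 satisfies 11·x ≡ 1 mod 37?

27

11·27 = 297 = 8·37 + 1, so 11⁻¹ ≡ 27 (mod 37).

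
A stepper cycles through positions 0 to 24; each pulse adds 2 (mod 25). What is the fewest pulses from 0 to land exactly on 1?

13

2·13 = 26 = 1·25 + 1, so 2⁻¹ ≡ 13 (mod 25).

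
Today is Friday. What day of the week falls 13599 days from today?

Wednesday

13599 = 1942·7 + 5, so 13599 mod 7 = 5.
Friday + 5 days → Wednesday.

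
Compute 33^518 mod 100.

Square-and-reduce mod 100: 33^1≡33, 33^2≡89, 33^4≡21, 33^8≡41, 33^16≡81, 33^32≡61, 33^64≡21, 33^128≡41, 33^256≡81, 33^512≡61.
518 = 2 + 4 + 512, so 33^518 ≡ 89·21·61 ≡ 9 (mod 100).

9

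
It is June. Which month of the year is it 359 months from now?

359 = 29·12 + 11, so 359 mod 12 = 11.
June + 11 months → May.

May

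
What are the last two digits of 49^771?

By repeated squaring mod 100: 49^1≡49, 49^2≡1, 49^4≡1, 49^8≡1, 49^16≡1, 49^32≡1, 49^64≡1, 49^128≡1, 49^256≡1, 49^512≡1.
771 = 1 + 2 + 256 + 512, so 49^771 ≡ 49·1·1·1 ≡ 49 (mod 100).

49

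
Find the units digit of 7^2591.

3

Last digits of 7^n: 7, 9, 3, 1 (period 4).
2591 leaves remainder 3 on division by 4, so 7^2591 ends in 3.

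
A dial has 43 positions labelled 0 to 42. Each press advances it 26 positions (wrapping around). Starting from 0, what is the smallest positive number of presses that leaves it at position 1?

5

26·5 = 130 = 3·43 + 1, so 26⁻¹ ≡ 5 (mod 43).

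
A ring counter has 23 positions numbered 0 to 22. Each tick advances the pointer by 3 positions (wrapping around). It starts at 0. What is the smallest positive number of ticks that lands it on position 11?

The inverse of 3 mod 23 is 8 (since 3·8 = 24 ≡ 1).
So x ≡ 8·11 = 88 ≡ 19 (mod 23).

19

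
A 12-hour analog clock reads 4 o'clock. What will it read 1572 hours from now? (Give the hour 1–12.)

4

1572 − 131·12 = 0, so 1572 ≡ 0 (mod 12).
4 + 0 → 4 on a 12-hour dial.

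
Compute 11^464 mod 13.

9

Successive squares of 11 mod 13: 11^1≡11, 11^2≡4, 11^4≡3, 11^8≡9, 11^16≡3, 11^32≡9, 11^64≡3, 11^128≡9, 11^256≡3.
Since 464 = 16 + 64 + 128 + 256 in binary, 11^464 ≡ 3·3·9·3 ≡ 9 (mod 13).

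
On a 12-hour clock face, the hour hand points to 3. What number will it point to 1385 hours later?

8

1385 − 115·12 = 5, so 1385 ≡ 5 (mod 12).
3 + 5 → 8 on a 12-hour dial.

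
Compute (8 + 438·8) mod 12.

438·8 = 3504.
3504 − 292·12 = 0, so 3504 ≡ 0 (mod 12).
(8 + 0) mod 12 = 8.

8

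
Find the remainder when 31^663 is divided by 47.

13

Square-and-reduce mod 47: 31^1≡31, 31^2≡21, 31^4≡18, 31^8≡42, 31^16≡25, 31^32≡14, 31^64≡8, 31^128≡17, 31^256≡7, 31^512≡2.
Since 663 = 1 + 2 + 4 + 16 + 128 + 512 in binary, 31^663 ≡ 31·21·18·25·17·2 ≡ 13 (mod 47).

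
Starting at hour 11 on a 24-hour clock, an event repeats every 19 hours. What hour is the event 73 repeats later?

6

73·19 = 1387.
1387 = 57·24 + 19, so 1387 mod 24 = 19.
(11 + 19) mod 24 = 6.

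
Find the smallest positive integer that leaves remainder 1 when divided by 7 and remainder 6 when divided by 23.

Since 23·4 ≡ 1 (mod 7), take x = 6 + 23·((1−6)·4 mod 7) = 6 + 23·1 = 29.
Check: 29 mod 7 = 1, 29 mod 23 = 6.

29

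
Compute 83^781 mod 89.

12

By repeated squaring mod 89: 83^1≡83, 83^2≡36, 83^4≡50, 83^8≡8, 83^16≡64, 83^32≡2, 83^64≡4, 83^128≡16, 83^256≡78, 83^512≡32.
781 = 1 + 4 + 8 + 256 + 512, so 83^781 ≡ 83·50·8·78·32 ≡ 12 (mod 89).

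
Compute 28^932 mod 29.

1

Square-and-reduce mod 29: 28^1≡28, 28^2≡1, 28^4≡1, 28^8≡1, 28^16≡1, 28^32≡1, 28^64≡1, 28^128≡1, 28^256≡1, 28^512≡1.
932 = 4 + 32 + 128 + 256 + 512, so 28^932 ≡ 1·1·1·1·1 ≡ 1 (mod 29).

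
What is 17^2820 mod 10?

1

The units digit of 17^n cycles with period 4: 7, 9, 3, 1, …
2820 mod 4 = 0, so the last digit matches 7^4 = 1.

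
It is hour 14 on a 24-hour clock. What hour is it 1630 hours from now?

12

1630 = 67·24 + 22, so 1630 mod 24 = 22.
(14 + 22) mod 24 = 12.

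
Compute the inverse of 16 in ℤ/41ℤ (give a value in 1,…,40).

16·18 = 288 = 7·41 + 1, so 16⁻¹ ≡ 18 (mod 41).

18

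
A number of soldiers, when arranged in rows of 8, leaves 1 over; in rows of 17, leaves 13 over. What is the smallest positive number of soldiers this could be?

Since 17·1 ≡ 1 (mod 8), take x = 13 + 17·((1−13)·1 mod 8) = 13 + 17·4 = 81.
Check: 81 mod 8 = 1, 81 mod 17 = 13.

81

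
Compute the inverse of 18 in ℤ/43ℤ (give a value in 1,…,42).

12

43 = 2·18 + 7
18 = 2·7 + 4
7 = 1·4 + 3
4 = 1·3 + 1
3 = 3·1 + 0
Back-substituting gives 18·12 ≡ 1 (mod 43).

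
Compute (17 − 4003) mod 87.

16

4003 − 46·87 = 1, so 4003 ≡ 1 (mod 87).
(17 − 1) mod 87 = 16.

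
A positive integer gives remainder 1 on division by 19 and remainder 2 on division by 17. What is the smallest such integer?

172

x ≡ 2 (mod 17) gives x ∈ {2, 19, 36, 53, 70, 87, 104, 121, …}.
The first of these with x mod 19 = 1 is 172.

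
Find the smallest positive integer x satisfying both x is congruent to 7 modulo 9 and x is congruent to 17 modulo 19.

Since 19·1 ≡ 1 (mod 9), take x = 17 + 19·((7−17)·1 mod 9) = 17 + 19·8 = 169.
Check: 169 mod 9 = 7, 169 mod 19 = 17.

169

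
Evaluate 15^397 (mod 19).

15

Square-and-reduce mod 19: 15^1≡15, 15^2≡16, 15^4≡9, 15^8≡5, 15^16≡6, 15^32≡17, 15^64≡4, 15^128≡16, 15^256≡9.
Since 397 = 1 + 4 + 8 + 128 + 256 in binary, 15^397 ≡ 15·9·5·16·9 ≡ 15 (mod 19).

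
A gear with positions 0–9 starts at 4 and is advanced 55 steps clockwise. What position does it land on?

9

55 − 5·10 = 5, so 55 ≡ 5 (mod 10).
(4 + 5) mod 10 = 9.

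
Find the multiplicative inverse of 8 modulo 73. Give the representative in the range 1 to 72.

73 = 9·8 + 1
8 = 8·1 + 0
Back-substituting gives 8·64 ≡ 1 (mod 73).

64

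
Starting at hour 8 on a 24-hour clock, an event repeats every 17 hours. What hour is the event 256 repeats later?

256·17 = 4352.
4352 − 181·24 = 8, so 4352 ≡ 8 (mod 24).
(8 + 8) mod 24 = 16.

16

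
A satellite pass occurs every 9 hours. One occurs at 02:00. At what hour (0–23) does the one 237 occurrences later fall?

237·9 = 2133.
2133 − 88·24 = 21, so 2133 ≡ 21 (mod 24).
(2 + 21) mod 24 = 23.

23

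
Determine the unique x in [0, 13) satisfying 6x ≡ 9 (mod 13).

6⁻¹ ≡ 11 (mod 13) because 6·11 = 66 = 5·13 + 1.
So x ≡ 11·9 = 99 ≡ 8 (mod 13).

8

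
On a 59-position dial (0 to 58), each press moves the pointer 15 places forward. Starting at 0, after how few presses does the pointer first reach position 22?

15⁻¹ ≡ 4 (mod 59) because 15·4 = 60 = 1·59 + 1.
Multiplying both sides by 4: x ≡ 4·22 = 88 ≡ 29 (mod 59).

29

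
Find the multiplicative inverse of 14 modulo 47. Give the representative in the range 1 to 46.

37

47 = 3·14 + 5
14 = 2·5 + 4
5 = 1·4 + 1
4 = 4·1 + 0
Back-substituting gives 14·37 ≡ 1 (mod 47).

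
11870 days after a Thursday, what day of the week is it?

Tuesday

11870 − 1695·7 = 5, so 11870 ≡ 5 (mod 7).
Thursday + 5 days → Tuesday.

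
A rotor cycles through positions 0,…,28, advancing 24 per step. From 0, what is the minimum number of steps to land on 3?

11

24⁻¹ ≡ 23 (mod 29) because 24·23 = 552 = 19·29 + 1.
So x ≡ 23·3 = 69 ≡ 11 (mod 29).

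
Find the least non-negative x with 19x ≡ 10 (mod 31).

The inverse of 19 mod 31 is 18 (since 19·18 = 342 ≡ 1).
Multiplying both sides by 18: x ≡ 18·10 = 180 ≡ 25 (mod 31).

25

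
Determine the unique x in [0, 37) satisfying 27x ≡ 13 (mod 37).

27⁻¹ ≡ 11 (mod 37) because 27·11 = 297 = 8·37 + 1.
Multiplying both sides by 11: x ≡ 11·13 = 143 ≡ 32 (mod 37).
Check: 27·32 = 864 = 23·37 + 13.

32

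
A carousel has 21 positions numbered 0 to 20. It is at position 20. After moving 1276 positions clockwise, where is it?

15

1276 − 60·21 = 16, so 1276 ≡ 16 (mod 21).
(20 + 16) mod 21 = 15.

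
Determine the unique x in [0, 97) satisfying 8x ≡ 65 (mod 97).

93

The inverse of 8 mod 97 is 85 (since 8·85 = 680 ≡ 1).
Multiplying both sides by 85: x ≡ 85·65 = 5525 ≡ 93 (mod 97).
Check: 8·93 = 744 = 7·97 + 65.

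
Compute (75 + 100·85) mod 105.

100·85 = 8500.
8500 − 80·105 = 100, so 8500 ≡ 100 (mod 105).
(75 + 100) mod 105 = 70.

70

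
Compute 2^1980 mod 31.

1

Successive squares of 2 mod 31: 2^1≡2, 2^2≡4, 2^4≡16, 2^8≡8, 2^16≡2, 2^32≡4, 2^64≡16, 2^128≡8, 2^256≡2, 2^512≡4, 2^1024≡16.
Since 1980 = 4 + 8 + 16 + 32 + 128 + 256 + 512 + 1024 in binary, 2^1980 ≡ 16·8·2·4·8·2·4·16 ≡ 1 (mod 31).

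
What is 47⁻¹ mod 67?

10

67 = 1·47 + 20
47 = 2·20 + 7
20 = 2·7 + 6
7 = 1·6 + 1
6 = 6·1 + 0
Back-substituting gives 47·10 ≡ 1 (mod 67).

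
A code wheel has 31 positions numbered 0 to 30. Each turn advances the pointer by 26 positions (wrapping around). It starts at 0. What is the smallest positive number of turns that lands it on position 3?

18

The inverse of 26 mod 31 is 6 (since 26·6 = 156 ≡ 1).
So x ≡ 6·3 = 18 ≡ 18 (mod 31).
Check: 26·18 = 468 = 15·31 + 3.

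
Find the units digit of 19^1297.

9

Last digits of 9^n: 9, 1 (period 2).
1297 mod 2 = 1, so the last digit matches 9^1 = 9.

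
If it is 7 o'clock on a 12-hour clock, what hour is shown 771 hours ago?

4

771 − 64·12 = 3, so 771 ≡ 3 (mod 12).
7 − 3 → 4 on a 12-hour dial.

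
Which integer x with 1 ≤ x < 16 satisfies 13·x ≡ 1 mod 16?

16 = 1·13 + 3
13 = 4·3 + 1
3 = 3·1 + 0
Back-substituting gives 13·5 ≡ 1 (mod 16).

5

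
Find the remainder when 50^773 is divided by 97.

47

By repeated squaring mod 97: 50^1≡50, 50^2≡75, 50^4≡96, 50^8≡1, 50^16≡1, 50^32≡1, 50^64≡1, 50^128≡1, 50^256≡1, 50^512≡1.
Since 773 = 1 + 4 + 256 + 512 in binary, 50^773 ≡ 50·96·1·1 ≡ 47 (mod 97).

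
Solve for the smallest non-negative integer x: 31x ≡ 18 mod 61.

36

31⁻¹ ≡ 2 (mod 61) because 31·2 = 62 = 1·61 + 1.
Multiplying both sides by 2: x ≡ 2·18 = 36 ≡ 36 (mod 61).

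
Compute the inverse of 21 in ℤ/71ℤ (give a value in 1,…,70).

71 = 3·21 + 8
21 = 2·8 + 5
8 = 1·5 + 3
5 = 1·3 + 2
3 = 1·2 + 1
2 = 2·1 + 0
Back-substituting gives 21·44 ≡ 1 (mod 71).

44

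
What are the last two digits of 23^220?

01

Square-and-reduce mod 100: 23^1≡23, 23^2≡29, 23^4≡41, 23^8≡81, 23^16≡61, 23^32≡21, 23^64≡41, 23^128≡81.
220 = 4 + 8 + 16 + 64 + 128, so 23^220 ≡ 41·81·61·41·81 ≡ 1 (mod 100).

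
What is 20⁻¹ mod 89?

49

20·49 = 980 = 11·89 + 1, so 20⁻¹ ≡ 49 (mod 89).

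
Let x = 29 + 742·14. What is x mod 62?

1

742·14 = 10388.
10388 − 167·62 = 34, so 10388 ≡ 34 (mod 62).
(29 + 34) mod 62 = 1.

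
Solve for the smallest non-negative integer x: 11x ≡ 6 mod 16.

2

11⁻¹ ≡ 3 (mod 16) because 11·3 = 33 = 2·16 + 1.
So x ≡ 3·6 = 18 ≡ 2 (mod 16).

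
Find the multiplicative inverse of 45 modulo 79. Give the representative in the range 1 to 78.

45·72 = 3240 = 41·79 + 1, so 45⁻¹ ≡ 72 (mod 79).

72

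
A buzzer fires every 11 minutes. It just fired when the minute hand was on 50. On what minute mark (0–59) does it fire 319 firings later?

319·11 = 3509.
3509 = 58·60 + 29, so 3509 mod 60 = 29.
(50 + 29) mod 60 = 19.

19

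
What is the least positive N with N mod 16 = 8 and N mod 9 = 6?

24

x ≡ 6 (mod 9) gives x ∈ {6, 15, 24}.
The first of these with x mod 16 = 8 is 24.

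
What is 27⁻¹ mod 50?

13

27·13 = 351 = 7·50 + 1, so 27⁻¹ ≡ 13 (mod 50).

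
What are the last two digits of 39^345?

Square-and-reduce mod 100: 39^1≡39, 39^2≡21, 39^4≡41, 39^8≡81, 39^16≡61, 39^32≡21, 39^64≡41, 39^128≡81, 39^256≡61.
Since 345 = 1 + 8 + 16 + 64 + 256 in binary, 39^345 ≡ 39·81·61·41·61 ≡ 99 (mod 100).

99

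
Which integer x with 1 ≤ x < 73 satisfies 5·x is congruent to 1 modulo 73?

5·44 = 220 = 3·73 + 1, so 5⁻¹ ≡ 44 (mod 73).

44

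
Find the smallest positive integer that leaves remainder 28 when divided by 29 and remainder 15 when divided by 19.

x ≡ 15 (mod 19) gives x ∈ {15, 34, 53, 72, 91, 110, 129, 148, …}.
The first of these with x mod 29 = 28 is 376.

376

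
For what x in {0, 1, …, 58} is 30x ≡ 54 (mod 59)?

30⁻¹ ≡ 2 (mod 59) because 30·2 = 60 = 1·59 + 1.
So x ≡ 2·54 = 108 ≡ 49 (mod 59).
Check: 30·49 = 1470 = 24·59 + 54.

49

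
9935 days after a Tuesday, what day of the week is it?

9935 = 1419·7 + 2, so 9935 mod 7 = 2.
Tuesday + 2 days → Thursday.

Thursday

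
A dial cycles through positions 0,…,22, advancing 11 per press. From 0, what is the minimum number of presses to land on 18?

The inverse of 11 mod 23 is 21 (since 11·21 = 231 ≡ 1).
Multiplying both sides by 21: x ≡ 21·18 = 378 ≡ 10 (mod 23).

10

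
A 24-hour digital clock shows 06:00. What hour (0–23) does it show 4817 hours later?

Dividing 4817 by 24 gives quotient 200 and remainder 17.
(6 + 17) mod 24 = 23.

23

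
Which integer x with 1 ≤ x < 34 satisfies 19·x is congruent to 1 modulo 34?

9

34 = 1·19 + 15
19 = 1·15 + 4
15 = 3·4 + 3
4 = 1·3 + 1
3 = 3·1 + 0
Back-substituting gives 19·9 ≡ 1 (mod 34).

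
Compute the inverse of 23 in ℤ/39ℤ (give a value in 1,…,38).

39 = 1·23 + 16
23 = 1·16 + 7
16 = 2·7 + 2
7 = 3·2 + 1
2 = 2·1 + 0
Back-substituting gives 23·17 ≡ 1 (mod 39).

17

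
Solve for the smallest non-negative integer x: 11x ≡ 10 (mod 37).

11

The inverse of 11 mod 37 is 27 (since 11·27 = 297 ≡ 1).
Multiplying both sides by 27: x ≡ 27·10 = 270 ≡ 11 (mod 37).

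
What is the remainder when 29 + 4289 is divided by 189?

4289 = 22·189 + 131, so 4289 mod 189 = 131.
(29 + 131) mod 189 = 160.

160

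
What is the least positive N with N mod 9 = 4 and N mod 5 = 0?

Since 5·2 ≡ 1 (mod 9), take x = 0 + 5·((4−0)·2 mod 9) = 0 + 5·8 = 40.
Check: 40 mod 9 = 4, 40 mod 5 = 0.

40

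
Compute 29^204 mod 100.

Square-and-reduce mod 100: 29^1≡29, 29^2≡41, 29^4≡81, 29^8≡61, 29^16≡21, 29^32≡41, 29^64≡81, 29^128≡61.
204 = 4 + 8 + 64 + 128, so 29^204 ≡ 81·61·81·61 ≡ 81 (mod 100).

81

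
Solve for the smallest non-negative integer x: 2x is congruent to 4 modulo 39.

The inverse of 2 mod 39 is 20 (since 2·20 = 40 ≡ 1).
So x ≡ 20·4 = 80 ≡ 2 (mod 39).

2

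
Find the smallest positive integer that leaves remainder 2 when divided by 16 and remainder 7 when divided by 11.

18

x ≡ 7 (mod 11) gives x ∈ {7, 18}.
The first of these with x mod 16 = 2 is 18.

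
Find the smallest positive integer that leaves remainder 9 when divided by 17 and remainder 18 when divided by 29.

366

x ≡ 9 (mod 17) gives x ∈ {9, 26, 43, 60, 77, 94, 111, 128, …}.
The first of these with x mod 29 = 18 is 366.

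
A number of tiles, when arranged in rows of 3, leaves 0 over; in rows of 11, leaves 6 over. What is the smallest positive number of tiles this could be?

6

x ≡ 0 (mod 3) gives x ∈ {0, 3, 6}.
The first of these with x mod 11 = 6 is 6.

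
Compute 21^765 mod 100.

1

By repeated squaring mod 100: 21^1≡21, 21^2≡41, 21^4≡81, 21^8≡61, 21^16≡21, 21^32≡41, 21^64≡81, 21^128≡61, 21^256≡21, 21^512≡41.
Since 765 = 1 + 4 + 8 + 16 + 32 + 64 + 128 + 512 in binary, 21^765 ≡ 21·81·61·21·41·81·61·41 ≡ 1 (mod 100).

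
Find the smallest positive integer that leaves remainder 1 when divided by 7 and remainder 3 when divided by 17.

71

x ≡ 1 (mod 7) gives x ∈ {1, 8, 15, 22, 29, 36, 43, 50, …}.
The first of these with x mod 17 = 3 is 71.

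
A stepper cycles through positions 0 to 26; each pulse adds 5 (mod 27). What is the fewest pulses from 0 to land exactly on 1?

11

5·11 = 55 = 2·27 + 1, so 5⁻¹ ≡ 11 (mod 27).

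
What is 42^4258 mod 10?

4

The units digit of 42^n cycles with period 4: 2, 4, 8, 6, …
4258 mod 4 = 2, so the last digit matches 2^2 = 4.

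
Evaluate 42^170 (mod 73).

38

Successive squares of 42 mod 73: 42^1≡42, 42^2≡12, 42^4≡71, 42^8≡4, 42^16≡16, 42^32≡37, 42^64≡55, 42^128≡32.
170 = 2 + 8 + 32 + 128, so 42^170 ≡ 12·4·37·32 ≡ 38 (mod 73).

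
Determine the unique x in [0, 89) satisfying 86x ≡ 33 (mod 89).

86⁻¹ ≡ 59 (mod 89) because 86·59 = 5074 = 57·89 + 1.
Multiplying both sides by 59: x ≡ 59·33 = 1947 ≡ 78 (mod 89).
Check: 86·78 = 6708 = 75·89 + 33.

78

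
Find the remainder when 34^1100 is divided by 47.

Square-and-reduce mod 47: 34^1≡34, 34^2≡28, 34^4≡32, 34^8≡37, 34^16≡6, 34^32≡36, 34^64≡27, 34^128≡24, 34^256≡12, 34^512≡3, 34^1024≡9.
1100 = 4 + 8 + 64 + 1024, so 34^1100 ≡ 32·37·27·9 ≡ 25 (mod 47).

25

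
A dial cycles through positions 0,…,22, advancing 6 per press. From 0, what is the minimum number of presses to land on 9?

13

The inverse of 6 mod 23 is 4 (since 6·4 = 24 ≡ 1).
So x ≡ 4·9 = 36 ≡ 13 (mod 23).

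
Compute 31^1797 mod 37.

31

Square-and-reduce mod 37: 31^1≡31, 31^2≡36, 31^4≡1, 31^8≡1, 31^16≡1, 31^32≡1, 31^64≡1, 31^128≡1, 31^256≡1, 31^512≡1, 31^1024≡1.
1797 = 1 + 4 + 256 + 512 + 1024, so 31^1797 ≡ 31·1·1·1·1 ≡ 31 (mod 37).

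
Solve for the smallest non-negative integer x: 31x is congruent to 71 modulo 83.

13

The inverse of 31 mod 83 is 75 (since 31·75 = 2325 ≡ 1).
So x ≡ 75·71 = 5325 ≡ 13 (mod 83).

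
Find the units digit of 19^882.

The units digit of 19^n cycles with period 2: 9, 1, …
882 mod 2 = 0, so the last digit matches 9^2 = 1.

1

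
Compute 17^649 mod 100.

Successive squares of 17 mod 100: 17^1≡17, 17^2≡89, 17^4≡21, 17^8≡41, 17^16≡81, 17^32≡61, 17^64≡21, 17^128≡41, 17^256≡81, 17^512≡61.
649 = 1 + 8 + 128 + 512, so 17^649 ≡ 17·41·41·61 ≡ 97 (mod 100).

97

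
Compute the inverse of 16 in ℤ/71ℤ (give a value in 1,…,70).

16·40 = 640 = 9·71 + 1, so 16⁻¹ ≡ 40 (mod 71).

40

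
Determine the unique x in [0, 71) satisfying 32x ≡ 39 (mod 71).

70

32⁻¹ ≡ 20 (mod 71) because 32·20 = 640 = 9·71 + 1.
Multiplying both sides by 20: x ≡ 20·39 = 780 ≡ 70 (mod 71).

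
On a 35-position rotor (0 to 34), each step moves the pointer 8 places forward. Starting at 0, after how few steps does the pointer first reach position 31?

17

The inverse of 8 mod 35 is 22 (since 8·22 = 176 ≡ 1).
Multiplying both sides by 22: x ≡ 22·31 = 682 ≡ 17 (mod 35).
Check: 8·17 = 136 = 3·35 + 31.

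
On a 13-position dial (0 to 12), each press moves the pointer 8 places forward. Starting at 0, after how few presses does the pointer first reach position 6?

4

8⁻¹ ≡ 5 (mod 13) because 8·5 = 40 = 3·13 + 1.
So x ≡ 5·6 = 30 ≡ 4 (mod 13).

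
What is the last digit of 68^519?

Last digits of 8^n: 8, 4, 2, 6 (period 4).
519 leaves remainder 3 on division by 4, so 68^519 ends in 2.

2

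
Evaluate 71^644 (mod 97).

24

Square-and-reduce mod 97: 71^1≡71, 71^2≡94, 71^4≡9, 71^8≡81, 71^16≡62, 71^32≡61, 71^64≡35, 71^128≡61, 71^256≡35, 71^512≡61.
644 = 4 + 128 + 512, so 71^644 ≡ 9·61·61 ≡ 24 (mod 97).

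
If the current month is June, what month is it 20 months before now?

October

20 − 1·12 = 8, so 20 ≡ 8 (mod 12).
June − 8 months → October.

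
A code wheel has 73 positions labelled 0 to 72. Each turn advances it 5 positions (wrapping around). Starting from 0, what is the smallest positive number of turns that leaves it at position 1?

73 = 14·5 + 3
5 = 1·3 + 2
3 = 1·2 + 1
2 = 2·1 + 0
Back-substituting gives 5·44 ≡ 1 (mod 73).

44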